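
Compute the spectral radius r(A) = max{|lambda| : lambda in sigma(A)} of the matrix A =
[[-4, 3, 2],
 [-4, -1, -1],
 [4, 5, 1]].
r(A) ≈ 4.5563

The eigenvalues of A are the roots of its characteristic polynomial. With M = A (coefficients from the trace, the sum of principal 2x2 minors, and det A):
  p(λ) = det(λ I - M) = λ^3 + 4λ^2 + 8λ + 48.
No integer candidate from the rational root theorem (±divisors of 48) is a root, so the roots are irrational. The cubic discriminant is Δ = -47872 < 0, so there is one real root and a complex-conjugate pair. p(-5) = -17 and p(-4) = 16 have opposite signs, so a root lies in (-5, -4); Newton's method refines it to λ ≈ -4.5563. Dividing out (λ - (-4.5563)) leaves approximately λ^2 - 0.5563λ + 10.5348. For λ^2 - 0.5563λ + 10.5348 the discriminant is -41.8297. It is negative, so the remaining roots are the complex-conjugate pair λ ≈ 0.2782 ± 3.2338i. Their product equals the constant term, so |λ|^2 ≈ 10.5348 and |λ| ≈ 3.2457.
Thus the eigenvalues (to 4 decimals) are -4.5563 (modulus 4.5563); 0.2782 ± 3.2338i (modulus 3.2457). The spectral radius is the largest modulus: r(A) ≈ 4.5563. (Cross-check: r(A) ≤ ||A||_2 ≈ 7.4809; equality holds whenever A is normal, though it can also hold for some non-normal A.)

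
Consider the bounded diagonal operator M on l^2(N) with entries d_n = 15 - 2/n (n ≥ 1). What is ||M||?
||M|| = 15

For a diagonal operator on l^2 with entries d_n, ||M|| = sup_n |d_n|. Here d_1 = 13, d_2 = 14, ..., and d_n = 15 - 2/n increases monotonically toward 15. All terms lie in [13, 15), so |d_n| = d_n and the supremum is the limit 15, which is not attained by any individual d_n. Hence ||M|| = 15.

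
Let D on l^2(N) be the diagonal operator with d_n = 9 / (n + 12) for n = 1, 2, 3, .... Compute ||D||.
||D|| = 9/13 (attained at n = 1)

For D diagonal, ||D|| = sup_n |d_n| = sup_n 9/(n + 12). This is positive and strictly decreasing in n, so the supremum is attained at n = 1: d_1 = 9/(1 + 12) = 9/13. Hence ||D|| = 9/13.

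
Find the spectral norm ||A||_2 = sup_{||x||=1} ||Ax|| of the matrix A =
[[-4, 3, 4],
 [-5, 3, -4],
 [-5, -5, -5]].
||A||_2 ≈ 9.7758 (= sqrt(largest eigenvalue of A^T A))

||A||_2 = sigma_max(A) = sqrt(lambda_max(A^T A)). Form the symmetric matrix M = A^T A =
[[66, -2, 29],
 [-2, 43, 25],
 [29, 25, 57]].
Its characteristic polynomial (trace, sum of principal 2x2 minors, determinant of M give the coefficients) is
  p(λ) = det(λ I - M) = λ^3 - 166λ^2 + 7581λ - 81225.
No integer candidate from the rational root theorem (±divisors of 81225) is a root, so the roots are irrational. The cubic discriminant is Δ = 16508406177 > 0, so there are three distinct real roots. p(15) = -1485 and p(16) = 1671 have opposite signs, so a root lies in (15, 16); Newton's method refines it to λ ≈ 15.4611. p(54) = 1557 and p(55) = -45 have opposite signs, so a root lies in (54, 55); Newton's method refines it to λ ≈ 54.9719. p(95) = -1805 and p(96) = 1431 have opposite signs, so a root lies in (95, 96); Newton's method refines it to λ ≈ 95.5669. Check (Vieta): the three roots sum to 166, matching tr M = 166.
So the eigenvalues of A^T A are ≈ 15.4611, 54.9719, 95.5669 (all ≥ 0, as they must be for A^T A). The largest is λ_max ≈ 95.5669, hence ||A||_2 = sqrt(λ_max) ≈ 9.7758.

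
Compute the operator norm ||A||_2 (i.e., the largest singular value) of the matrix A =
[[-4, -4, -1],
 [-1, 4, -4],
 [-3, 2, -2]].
||A||_2 ≈ 6.8257 (= sqrt(largest eigenvalue of A^T A))

||A||_2 = sigma_max(A) = sqrt(lambda_max(A^T A)). Form the symmetric matrix M = A^T A =
[[26, 6, 14],
 [6, 36, -16],
 [14, -16, 21]].
Its characteristic polynomial (trace, sum of principal 2x2 minors, determinant of M give the coefficients) is
  p(λ) = det(λ I - M) = λ^3 - 83λ^2 + 1750λ - 2500.
No integer candidate from the rational root theorem (±divisors of 2500) is a root, so the roots are irrational. The cubic discriminant is Δ = 309692500 > 0, so there are three distinct real roots. p(1) = -832 and p(2) = 676 have opposite signs, so a root lies in (1, 2); Newton's method refines it to λ ≈ 1.5388. p(34) = 356 and p(35) = -50 have opposite signs, so a root lies in (34, 35); Newton's method refines it to λ ≈ 34.8711. p(46) = -292 and p(47) = 226 have opposite signs, so a root lies in (46, 47); Newton's method refines it to λ ≈ 46.5901. Check (Vieta): the three roots sum to 83, matching tr M = 83.
So the eigenvalues of A^T A are ≈ 1.5388, 34.8711, 46.5901 (all ≥ 0, as they must be for A^T A). The largest is λ_max ≈ 46.5901, hence ||A||_2 = sqrt(λ_max) ≈ 6.8257.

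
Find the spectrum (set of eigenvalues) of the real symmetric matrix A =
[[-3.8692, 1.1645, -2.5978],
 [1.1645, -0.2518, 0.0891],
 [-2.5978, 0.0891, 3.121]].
sigma(A) ≈ {-5, 0, 4}

A is real symmetric, so its spectrum consists of real eigenvalues. Expanding the characteristic polynomial of the displayed matrix gives
  det(λ I - A) = p(λ) = λ^3 + (1)λ^2 + (-20)λ + (0).
Solving p(λ) = 0 yields eigenvalues ≈ -5, 0, 4. (A is shown rounded to 4 decimals, so these recover the underlying integer eigenvalues to within that precision.)
Verification: the trace of A = -1 equals the sum of eigenvalues -1, and det(A) ≈ -0.0007 matches the eigenvalue product 0.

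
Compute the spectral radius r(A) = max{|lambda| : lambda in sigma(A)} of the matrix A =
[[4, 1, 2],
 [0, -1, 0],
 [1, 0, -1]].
r(A) = (3 + sqrt(33))/2 ≈ 4.3723

The eigenvalues of A are the roots of its characteristic polynomial. With M = A (coefficients from the trace, the sum of principal 2x2 minors, and det A):
  p(λ) = det(λ I - M) = λ^3 - 2λ^2 - 9λ - 6.
By the rational root theorem any rational root is an integer divisor of 6. Testing λ = -1: p(-1) = -1 - 2 + 9 - 6 = 0, so λ = -1 is a root. Dividing out (λ + 1) leaves p(λ) = (λ + 1)(λ^2 - 3λ - 6). For λ^2 - 3λ - 6 the discriminant is 33. It is nonnegative but not a perfect square, so the roots are real and irrational: λ = (3 ± sqrt(33))/2 ≈ 4.3723, -1.3723.
Thus the eigenvalues (to 4 decimals) are 4.3723 (modulus 4.3723); -1.3723 (modulus 1.3723); -1 (modulus 1). The spectral radius is the largest modulus: r(A) = (3 + sqrt(33))/2 ≈ 4.3723. (Cross-check: r(A) ≤ ||A||_2 ≈ 4.6105; equality holds whenever A is normal, though it can also hold for some non-normal A.)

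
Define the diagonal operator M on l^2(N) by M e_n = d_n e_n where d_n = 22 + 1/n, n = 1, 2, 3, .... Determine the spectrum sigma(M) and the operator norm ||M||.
sigma(M) = {22 + 1/n : n ≥ 1} ∪ {22}; ||M|| = 23

A bounded diagonal operator on l^2 with diagonal entries d_n has spectrum equal to the closure of {d_n : n ≥ 1}: every d_n is an eigenvalue (with eigenvector e_n), so {d_n} ⊂ sigma(M); the spectrum is closed, so its closure is too; and for lambda not in the closure, (M - lambda I) has bounded inverse (the diagonal entries 1/(d_n - lambda) are bounded). For our sequence d_n = 22 + 1/n, n = 1, 2, 3, ...:
  - {d_n} = {22 + 1/n : n ≥ 1}; the only limit point is 22
  - closure = {22 + 1/n : n ≥ 1} ∪ {22}
For the norm: a diagonal operator has ||M|| = sup_n |d_n|. Here d_n = 22 + 1/n is positive and decreasing, so sup_n |d_n| = d_1 = 22 + 1 = 23. So ||M|| = 23.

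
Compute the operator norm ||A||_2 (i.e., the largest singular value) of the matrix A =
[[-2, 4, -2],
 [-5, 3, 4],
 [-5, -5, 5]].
||A||_2 ≈ 9.8093 (= sqrt(largest eigenvalue of A^T A))

||A||_2 = sigma_max(A) = sqrt(lambda_max(A^T A)). Form the symmetric matrix M = A^T A =
[[54, 2, -41],
 [2, 50, -21],
 [-41, -21, 45]].
Its characteristic polynomial (trace, sum of principal 2x2 minors, determinant of M give the coefficients) is
  p(λ) = det(λ I - M) = λ^3 - 149λ^2 + 5254λ - 16900.
No integer candidate from the rational root theorem (±divisors of 16900) is a root, so the roots are irrational. The cubic discriminant is Δ = 39524282260 > 0, so there are three distinct real roots. p(3) = -2452 and p(4) = 1796 have opposite signs, so a root lies in (3, 4); Newton's method refines it to λ ≈ 3.5692. p(49) = 446 and p(50) = -1700 have opposite signs, so a root lies in (49, 50); Newton's method refines it to λ ≈ 49.2079. p(96) = -964 and p(97) = 3470 have opposite signs, so a root lies in (96, 97); Newton's method refines it to λ ≈ 96.2229. Check (Vieta): the three roots sum to 149, matching tr M = 149.
So the eigenvalues of A^T A are ≈ 3.5692, 49.2079, 96.2229 (all ≥ 0, as they must be for A^T A). The largest is λ_max ≈ 96.2229, hence ||A||_2 = sqrt(λ_max) ≈ 9.8093.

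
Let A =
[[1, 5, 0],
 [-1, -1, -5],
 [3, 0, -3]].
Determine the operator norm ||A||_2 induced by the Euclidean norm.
||A||_2 ≈ 6.0374 (= sqrt(largest eigenvalue of A^T A))

||A||_2 = sigma_max(A) = sqrt(lambda_max(A^T A)). Form the symmetric matrix M = A^T A =
[[11, 6, -4],
 [6, 26, 5],
 [-4, 5, 34]].
Its characteristic polynomial (trace, sum of principal 2x2 minors, determinant of M give the coefficients) is
  p(λ) = det(λ I - M) = λ^3 - 71λ^2 + 1467λ - 7569.
No integer candidate from the rational root theorem (±divisors of 7569) is a root, so the roots are irrational. The cubic discriminant is Δ = 27843408 > 0, so there are three distinct real roots. p(7) = -436 and p(8) = 135 have opposite signs, so a root lies in (7, 8); Newton's method refines it to λ ≈ 7.7476. p(26) = 153 and p(27) = -36 have opposite signs, so a root lies in (26, 27); Newton's method refines it to λ ≈ 26.8021. p(36) = -117 and p(37) = 164 have opposite signs, so a root lies in (36, 37); Newton's method refines it to λ ≈ 36.4502. Check (Vieta): the three roots sum to 71, matching tr M = 71.
So the eigenvalues of A^T A are ≈ 7.7476, 26.8021, 36.4502 (all ≥ 0, as they must be for A^T A). The largest is λ_max ≈ 36.4502, hence ||A||_2 = sqrt(λ_max) ≈ 6.0374.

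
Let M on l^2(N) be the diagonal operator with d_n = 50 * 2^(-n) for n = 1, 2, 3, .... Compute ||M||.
||M|| = 25 (attained at n = 1)

For M diagonal, ||M|| = sup_n |d_n|. The sequence d_n = 50 * 2^(-n) is positive and strictly decreasing (ratio 2^(-1) < 1), so the supremum is d_1 = 50/2 = 25. Hence ||M|| = 25.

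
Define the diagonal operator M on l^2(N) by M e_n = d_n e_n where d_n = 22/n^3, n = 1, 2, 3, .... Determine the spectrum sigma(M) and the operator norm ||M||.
sigma(M) = {22/n^3 : n ≥ 1} ∪ {0}; ||M|| = 22

A bounded diagonal operator on l^2 with diagonal entries d_n has spectrum equal to the closure of {d_n : n ≥ 1}: every d_n is an eigenvalue (with eigenvector e_n), so {d_n} ⊂ sigma(M); the spectrum is closed, so its closure is too; and for lambda not in the closure, (M - lambda I) has bounded inverse (the diagonal entries 1/(d_n - lambda) are bounded). For our sequence d_n = 22/n^3, n = 1, 2, 3, ...:
  - {d_n} = {22/n^3 : n ≥ 1}; the only limit point is 0
  - closure = {22/n^3 : n ≥ 1} ∪ {0}
For the norm: a diagonal operator has ||M|| = sup_n |d_n|. Here d_n = 22/n^3 is positive and decreasing, so sup_n |d_n| = d_1 = 22. So ||M|| = 22.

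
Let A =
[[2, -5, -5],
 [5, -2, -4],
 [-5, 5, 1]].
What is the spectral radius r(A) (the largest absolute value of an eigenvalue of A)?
r(A) ≈ 5.6687

The eigenvalues of A are the roots of its characteristic polynomial. With M = A (coefficients from the trace, the sum of principal 2x2 minors, and det A):
  p(λ) = det(λ I - M) = λ^3 - λ^2 + 16λ + 114.
No integer candidate from the rational root theorem (±divisors of 114) is a root, so the roots are irrational. The cubic discriminant is Δ = -399396 < 0, so there is one real root and a complex-conjugate pair. p(-4) = -30 and p(-3) = 30 have opposite signs, so a root lies in (-4, -3); Newton's method refines it to λ ≈ -3.5477. Dividing out (λ - (-3.5477)) leaves approximately λ^2 - 4.5477λ + 32.1337. For λ^2 - 4.5477λ + 32.1337 the discriminant is -107.8534. It is negative, so the remaining roots are the complex-conjugate pair λ ≈ 2.2738 ± 5.1926i. Their product equals the constant term, so |λ|^2 ≈ 32.1337 and |λ| ≈ 5.6687.
Thus the eigenvalues (to 4 decimals) are -3.5477 (modulus 3.5477); 2.2738 ± 5.1926i (modulus 5.6687). The spectral radius is the largest modulus: r(A) ≈ 5.6687. (Cross-check: r(A) ≤ ||A||_2 ≈ 11.3786; equality holds whenever A is normal, though it can also hold for some non-normal A.)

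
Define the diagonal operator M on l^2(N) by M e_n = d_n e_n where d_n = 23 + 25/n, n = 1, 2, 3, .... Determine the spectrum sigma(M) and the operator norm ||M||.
sigma(M) = {23 + 25/n : n ≥ 1} ∪ {23}; ||M|| = 48

A bounded diagonal operator on l^2 with diagonal entries d_n has spectrum equal to the closure of {d_n : n ≥ 1}: every d_n is an eigenvalue (with eigenvector e_n), so {d_n} ⊂ sigma(M); the spectrum is closed, so its closure is too; and for lambda not in the closure, (M - lambda I) has bounded inverse (the diagonal entries 1/(d_n - lambda) are bounded). For our sequence d_n = 23 + 25/n, n = 1, 2, 3, ...:
  - {d_n} = {23 + 25/n : n ≥ 1}; the only limit point is 23
  - closure = {23 + 25/n : n ≥ 1} ∪ {23}
For the norm: a diagonal operator has ||M|| = sup_n |d_n|. Here d_n = 23 + 25/n is positive and decreasing, so sup_n |d_n| = d_1 = 23 + 25 = 48. So ||M|| = 48.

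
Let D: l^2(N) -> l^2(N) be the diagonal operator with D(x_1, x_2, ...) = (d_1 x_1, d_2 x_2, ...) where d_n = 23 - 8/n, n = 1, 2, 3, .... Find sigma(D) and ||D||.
sigma(D) = {23 - 8/n : n ≥ 1} ∪ {23}; ||D|| = 23

A bounded diagonal operator on l^2 with diagonal entries d_n has spectrum equal to the closure of {d_n : n ≥ 1}: every d_n is an eigenvalue (with eigenvector e_n), so {d_n} ⊂ sigma(D); the spectrum is closed, so its closure is too; and for lambda not in the closure, (D - lambda I) has bounded inverse (the diagonal entries 1/(d_n - lambda) are bounded). For our sequence d_n = 23 - 8/n, n = 1, 2, 3, ...:
  - {d_n} = {23 - 8/n : n ≥ 1}; the only limit point is 23
  - closure = {23 - 8/n : n ≥ 1} ∪ {23}
For the norm: a diagonal operator has ||D|| = sup_n |d_n|. Here d_n = 23 - 8/n increases monotonically from d_1 = 15 toward 23, with all terms in [15, 23); so sup_n |d_n| = 23 (the supremum is the limit, not attained). So ||D|| = 23.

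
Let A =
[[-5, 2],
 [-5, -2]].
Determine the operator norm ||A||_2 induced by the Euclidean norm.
||A||_2 = sqrt(50) ≈ 7.0711 (= sqrt(largest eigenvalue of A^T A))

||A||_2 = sigma_max(A) = sqrt(lambda_max(A^T A)). Form the symmetric matrix M = A^T A =
[[50, 0],
 [0, 8]].
Its characteristic polynomial (trace, determinant of M give the coefficients) is
  p(λ) = det(λ I - M) = λ^2 - 58λ + 400.
For λ^2 - 58λ + 400 the discriminant is 1764. It is a perfect square (42^2), so the roots are rational: λ = (58 ± 42)/2 = 50, 8.
So the eigenvalues of A^T A are ≈ 8, 50 (all ≥ 0, as they must be for A^T A). The largest is λ_max = 50, hence ||A||_2 = sqrt(λ_max) = sqrt(50) ≈ 7.0711.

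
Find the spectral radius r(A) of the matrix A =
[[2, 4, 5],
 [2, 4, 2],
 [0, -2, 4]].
r(A) ≈ 5.6483

The eigenvalues of A are the roots of its characteristic polynomial. With M = A (coefficients from the trace, the sum of principal 2x2 minors, and det A):
  p(λ) = det(λ I - M) = λ^3 - 10λ^2 + 28λ + 12.
No integer candidate from the rational root theorem (±divisors of 12) is a root, so the roots are irrational. The cubic discriminant is Δ = -25776 < 0, so there is one real root and a complex-conjugate pair. p(-1) = -27 and p(0) = 12 have opposite signs, so a root lies in (-1, 0); Newton's method refines it to λ ≈ -0.3761. Dividing out (λ - (-0.3761)) leaves approximately λ^2 - 10.3761λ + 31.9029. For λ^2 - 10.3761λ + 31.9029 the discriminant is -19.9473. It is negative, so the remaining roots are the complex-conjugate pair λ ≈ 5.1881 ± 2.2331i. Their product equals the constant term, so |λ|^2 ≈ 31.9029 and |λ| ≈ 5.6483.
Thus the eigenvalues (to 4 decimals) are -0.3761 (modulus 0.3761); 5.1881 ± 2.2331i (modulus 5.6483). The spectral radius is the largest modulus: r(A) ≈ 5.6483. (Cross-check: r(A) ≤ ||A||_2 ≈ 8.2643; equality holds whenever A is normal, though it can also hold for some non-normal A.)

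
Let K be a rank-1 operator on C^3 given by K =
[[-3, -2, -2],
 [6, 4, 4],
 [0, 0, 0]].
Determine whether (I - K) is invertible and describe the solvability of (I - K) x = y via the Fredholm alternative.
(I - K) is singular (det(I - K) = 0, i.e. 1 ∈ sigma(K)). (I - K) x = y is solvable iff y ⊥ ker((I - K)^*) = span{(-3, -2, -2)}, i.e. iff -3y_1 - 2y_2 - 2y_3 = 0. When solvable, the solutions are x = y + c·(1, -2, 0), c arbitrary (ker(I - K) = span{(1, -2, 0)}, dimension 1).

K has rank 1, so it is an outer product K = u v^T: every row of K is a multiple of one row vector. Reading off the entries, u = (1, -2, 0) and v = (-3, -2, -2) (row i of K equals u_i·v^T). A rank-one matrix u v^T satisfies K u = u (v·u) and kills the (2)-dimensional subspace v^⊥, so its characteristic polynomial is lambda^2 (lambda - v·u) with v·u = tr K = 1. Hence the eigenvalues of I - K are 1 (multiplicity 2) and 1 - (1) = 0, so det(I - K) = 0. (Direct check: I - K =
[[4, 2, 2],
 [-6, -3, -4],
 [0, 0, 1]]
has determinant 0.) So 1 is an eigenvalue of K and (I - K) is not invertible. The finite-dimensional Fredholm alternative says: either (I - K) is invertible, or ker(I - K) ≠ {0} and then range(I - K) = ker((I - K)^*)^⊥, with dim ker(I - K) = dim ker((I - K)^*). We are in the second case, so we need both kernels. Kernel of I - K: (I - K) u = u - u (v·u) = u - u = 0, so ker(I - K) = span{u} = span{(1, -2, 0)} (it is exactly 1-dimensional because rank(I - K) = 2). Kernel of the adjoint: K is real, so (I - K)^* = I - K^T = I - v u^T, and (I - v u^T) v = v - v (u·v) = 0; hence ker((I - K)^*) = span{v} = span{(-3, -2, -2)}. Therefore (I - K) x = y is solvable iff <y, v> = 0, i.e. iff -3y_1 - 2y_2 - 2y_3 = 0. When this holds, K y = u (v·y) = 0, so (I - K) y = y and x = y is a particular solution; the full solution set is the line x = y + c·u = y + c·(1, -2, 0), c ∈ C.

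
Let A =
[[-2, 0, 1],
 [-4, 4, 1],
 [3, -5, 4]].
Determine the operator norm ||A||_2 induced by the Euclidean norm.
||A||_2 ≈ 8.4557 (= sqrt(largest eigenvalue of A^T A))

||A||_2 = sigma_max(A) = sqrt(lambda_max(A^T A)). Form the symmetric matrix M = A^T A =
[[29, -31, 6],
 [-31, 41, -16],
 [6, -16, 18]].
Its characteristic polynomial (trace, sum of principal 2x2 minors, determinant of M give the coefficients) is
  p(λ) = det(λ I - M) = λ^3 - 88λ^2 + 1196λ - 1156.
No integer candidate from the rational root theorem (±divisors of 1156) is a root, so the roots are irrational. The cubic discriminant is Δ = 3236824144 > 0, so there are three distinct real roots. p(1) = -47 and p(2) = 892 have opposite signs, so a root lies in (1, 2); Newton's method refines it to λ ≈ 1.0461. p(15) = 359 and p(16) = -452 have opposite signs, so a root lies in (15, 16); Newton's method refines it to λ ≈ 15.4554. p(71) = -1937 and p(72) = 2012 have opposite signs, so a root lies in (71, 72); Newton's method refines it to λ ≈ 71.4985. Check (Vieta): the three roots sum to 88, matching tr M = 88.
So the eigenvalues of A^T A are ≈ 1.0461, 15.4554, 71.4985 (all ≥ 0, as they must be for A^T A). The largest is λ_max ≈ 71.4985, hence ||A||_2 = sqrt(λ_max) ≈ 8.4557.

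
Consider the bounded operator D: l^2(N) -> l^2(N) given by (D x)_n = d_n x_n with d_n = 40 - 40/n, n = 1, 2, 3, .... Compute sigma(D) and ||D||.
sigma(D) = {40 - 40/n : n ≥ 1} ∪ {40}; ||D|| = 40

A bounded diagonal operator on l^2 with diagonal entries d_n has spectrum equal to the closure of {d_n : n ≥ 1}: every d_n is an eigenvalue (with eigenvector e_n), so {d_n} ⊂ sigma(D); the spectrum is closed, so its closure is too; and for lambda not in the closure, (D - lambda I) has bounded inverse (the diagonal entries 1/(d_n - lambda) are bounded). For our sequence d_n = 40 - 40/n, n = 1, 2, 3, ...:
  - {d_n} = {40 - 40/n : n ≥ 1}; the only limit point is 40
  - closure = {40 - 40/n : n ≥ 1} ∪ {40}
For the norm: a diagonal operator has ||D|| = sup_n |d_n|. Here d_n = 40 - 40/n increases monotonically from d_1 = 0 toward 40, with all terms in [0, 40); so sup_n |d_n| = 40 (the supremum is the limit, not attained). So ||D|| = 40.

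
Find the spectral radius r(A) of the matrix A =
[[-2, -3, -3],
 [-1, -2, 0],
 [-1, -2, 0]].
r(A) = (4 + sqrt(24))/2 ≈ 4.4495

The eigenvalues of A are the roots of its characteristic polynomial. With M = A (coefficients from the trace, the sum of principal 2x2 minors, and det A):
  p(λ) = det(λ I - M) = λ^3 + 4λ^2 - 2λ.
The constant term is 0, so λ = 0 is a root. Dividing out λ leaves p(λ) = λ(λ^2 + 4λ - 2). For λ^2 + 4λ - 2 the discriminant is 24. It is nonnegative but not a perfect square, so the roots are real and irrational: λ = (-4 ± sqrt(24))/2 ≈ 0.4495, -4.4495.
Thus the eigenvalues (to 4 decimals) are 0.4495 (modulus 0.4495); -4.4495 (modulus 4.4495); 0 (modulus 0). The spectral radius is the largest modulus: r(A) = (4 + sqrt(24))/2 ≈ 4.4495. (Cross-check: r(A) ≤ ||A||_2 ≈ 5.3671; equality holds whenever A is normal, though it can also hold for some non-normal A.)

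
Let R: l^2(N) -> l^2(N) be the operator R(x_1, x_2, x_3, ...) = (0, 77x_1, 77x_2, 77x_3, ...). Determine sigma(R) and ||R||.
sigma(R) = closed disk {z in C : |z| ≤ 77}; ||R|| = 77

Note R = 77·U where U is the unit right shift (U x)_k = x_{k-1} (with x_0 := 0); so ||R|| = 77||U|| and sigma(R) = 77·sigma(U). ||R x||^2 = sum_{k≥1} |77x_k|^2 = 5929||x||^2, so ||R|| = 77 and sigma(R) ⊂ {|z| ≤ 77}. For any |lambda| < 77, the equation (R - lambda I) x = 0 forces x_1 = 0, then 77x_k = lambda x_{k+1} ⇒ x = 0, so R has no eigenvalues. But (R - lambda I) is not surjective for |lambda| < 77: solving (R - lambda I) x = e_1 would require x_n proportional to (lambda/77)^(-n), which is not in l^2. So every |lambda| < 77 lies in the residual spectrum. The boundary |lambda| = 77 is in the approximate point spectrum (the spectrum is closed). Hence sigma(R) is the closed disk of radius 77.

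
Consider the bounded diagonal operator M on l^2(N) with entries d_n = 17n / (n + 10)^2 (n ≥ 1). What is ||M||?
||M|| = 17/40 (attained at n = 10)

For M diagonal, ||M|| = sup_n |d_n|. Treat f(x) = 17x / (x + 10)^2 for real x > 0. By the quotient rule, f'(x) = 17(10 - x)/(x + 10)^3, which is positive for x < 10 and negative for x > 10. So f has a unique maximum at x = 10, and since 10 is a positive integer, the supremum over n ≥ 1 is attained at n = 10: d_10 = 17·10/(10 + 10)^2 = 17·10/400 = 17/40. Hence ||M|| = 17/40.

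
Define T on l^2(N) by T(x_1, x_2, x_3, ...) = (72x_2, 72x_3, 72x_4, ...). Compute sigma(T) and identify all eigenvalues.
sigma(T) = closed disk {z in C : |z| ≤ 72}; sigma_p(T) = open disk {z in C : |z| < 72}

Note T = 72·V where V is the unit left shift (V x)_k = x_{k+1}; so sigma(T) = 72·sigma(V) and ||T|| = 72||V||. ||T x||^2 = 5184sum_{k≥2} |x_k|^2 ≤ 5184||x||^2, with equality on {x : x_1 = 0}, so ||T|| = 72. For any lambda with |lambda| < 72, set r = lambda/72 (|r| < 1); the vector x = (1, r, r^2, ...) is in l^2 and satisfies T x = 72(r, r^2, ...) = lambda x, so lambda is an eigenvalue. On the boundary |lambda| = 72 the geometric series diverges, so no l^2 eigenvector exists, but these lambda lie in the approximate point spectrum. Hence sigma(T) is the closed disk of radius 72 and sigma_p(T) is the open disk.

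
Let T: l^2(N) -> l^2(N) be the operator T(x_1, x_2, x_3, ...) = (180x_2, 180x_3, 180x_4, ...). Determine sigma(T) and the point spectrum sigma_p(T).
sigma(T) = closed disk {z in C : |z| ≤ 180}; sigma_p(T) = open disk {z in C : |z| < 180}

Note T = 180·V where V is the unit left shift (V x)_k = x_{k+1}; so sigma(T) = 180·sigma(V) and ||T|| = 180||V||. ||T x||^2 = 32400sum_{k≥2} |x_k|^2 ≤ 32400||x||^2, with equality on {x : x_1 = 0}, so ||T|| = 180. For any lambda with |lambda| < 180, set r = lambda/180 (|r| < 1); the vector x = (1, r, r^2, ...) is in l^2 and satisfies T x = 180(r, r^2, ...) = lambda x, so lambda is an eigenvalue. On the boundary |lambda| = 180 the geometric series diverges, so no l^2 eigenvector exists, but these lambda lie in the approximate point spectrum. Hence sigma(T) is the closed disk of radius 180 and sigma_p(T) is the open disk.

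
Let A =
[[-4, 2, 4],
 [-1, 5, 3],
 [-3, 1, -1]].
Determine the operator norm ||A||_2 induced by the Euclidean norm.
||A||_2 ≈ 7.9789 (= sqrt(largest eigenvalue of A^T A))

||A||_2 = sigma_max(A) = sqrt(lambda_max(A^T A)). Form the symmetric matrix M = A^T A =
[[26, -16, -16],
 [-16, 30, 22],
 [-16, 22, 26]].
Its characteristic polynomial (trace, sum of principal 2x2 minors, determinant of M give the coefficients) is
  p(λ) = det(λ I - M) = λ^3 - 82λ^2 + 1240λ - 4624.
No integer candidate from the rational root theorem (±divisors of 4624) is a root, so the roots are irrational. The cubic discriminant is Δ = 399956480 > 0, so there are three distinct real roots. p(5) = -349 and p(6) = 80 have opposite signs, so a root lies in (5, 6); Newton's method refines it to λ ≈ 5.7881. p(12) = 176 and p(13) = -165 have opposite signs, so a root lies in (12, 13); Newton's method refines it to λ ≈ 12.5484. p(63) = -1915 and p(64) = 1008 have opposite signs, so a root lies in (63, 64); Newton's method refines it to λ ≈ 63.6634. Check (Vieta): the three roots sum to 82, matching tr M = 82.
So the eigenvalues of A^T A are ≈ 5.7881, 12.5484, 63.6634 (all ≥ 0, as they must be for A^T A). The largest is λ_max ≈ 63.6634, hence ||A||_2 = sqrt(λ_max) ≈ 7.9789.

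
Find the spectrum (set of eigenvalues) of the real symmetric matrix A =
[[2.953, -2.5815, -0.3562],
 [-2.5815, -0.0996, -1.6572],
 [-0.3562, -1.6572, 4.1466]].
sigma(A) ≈ {-2, 4, 5}

A is real symmetric, so its spectrum consists of real eigenvalues. Expanding the characteristic polynomial of the displayed matrix gives
  det(λ I - A) = p(λ) = λ^3 + (-7)λ^2 + (2)λ + (39.998).
Solving p(λ) = 0 yields eigenvalues ≈ -2, 4, 5. (A is shown rounded to 4 decimals, so these recover the underlying integer eigenvalues to within that precision.)
Verification: the trace of A = 7 equals the sum of eigenvalues 7, and det(A) ≈ -39.9980 matches the eigenvalue product -40.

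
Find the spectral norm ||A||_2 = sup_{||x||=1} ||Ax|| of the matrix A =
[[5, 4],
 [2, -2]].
||A||_2 = sqrt((49 + sqrt(1105))/2) ≈ 6.4125 (= sqrt(largest eigenvalue of A^T A))

||A||_2 = sigma_max(A) = sqrt(lambda_max(A^T A)). Form the symmetric matrix M = A^T A =
[[29, 16],
 [16, 20]].
Its characteristic polynomial (trace, determinant of M give the coefficients) is
  p(λ) = det(λ I - M) = λ^2 - 49λ + 324.
For λ^2 - 49λ + 324 the discriminant is 1105. It is nonnegative but not a perfect square, so the roots are real and irrational: λ = (49 ± sqrt(1105))/2 ≈ 41.1208, 7.8792.
So the eigenvalues of A^T A are ≈ 7.8792, 41.1208 (all ≥ 0, as they must be for A^T A). The largest is λ_max = (49 + sqrt(1105))/2 ≈ 41.1208, hence ||A||_2 = sqrt(λ_max) = sqrt((49 + sqrt(1105))/2) ≈ 6.4125.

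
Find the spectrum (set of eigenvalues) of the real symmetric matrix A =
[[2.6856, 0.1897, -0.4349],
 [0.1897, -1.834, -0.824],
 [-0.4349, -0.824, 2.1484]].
sigma(A) ≈ {-2, 2, 3}

A is real symmetric, so its spectrum consists of real eigenvalues. Expanding the characteristic polynomial of the displayed matrix gives
  det(λ I - A) = p(λ) = λ^3 + (-3)λ^2 + (-4)λ + (12).
Solving p(λ) = 0 yields eigenvalues ≈ -2, 2, 3. (A is shown rounded to 4 decimals, so these recover the underlying integer eigenvalues to within that precision.)
Verification: the trace of A = 3 equals the sum of eigenvalues 3, and det(A) ≈ -11.9996 matches the eigenvalue product -12.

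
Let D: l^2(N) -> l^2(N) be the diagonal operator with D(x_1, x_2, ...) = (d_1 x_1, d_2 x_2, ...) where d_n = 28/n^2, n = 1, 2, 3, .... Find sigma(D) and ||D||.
sigma(D) = {28/n^2 : n ≥ 1} ∪ {0}; ||D|| = 28

A bounded diagonal operator on l^2 with diagonal entries d_n has spectrum equal to the closure of {d_n : n ≥ 1}: every d_n is an eigenvalue (with eigenvector e_n), so {d_n} ⊂ sigma(D); the spectrum is closed, so its closure is too; and for lambda not in the closure, (D - lambda I) has bounded inverse (the diagonal entries 1/(d_n - lambda) are bounded). For our sequence d_n = 28/n^2, n = 1, 2, 3, ...:
  - {d_n} = {28/n^2 : n ≥ 1}; the only limit point is 0
  - closure = {28/n^2 : n ≥ 1} ∪ {0}
For the norm: a diagonal operator has ||D|| = sup_n |d_n|. Here d_n = 28/n^2 is positive and decreasing, so sup_n |d_n| = d_1 = 28. So ||D|| = 28.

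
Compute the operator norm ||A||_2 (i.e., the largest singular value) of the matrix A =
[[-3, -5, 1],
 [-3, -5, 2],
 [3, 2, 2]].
||A||_2 ≈ 8.9759 (= sqrt(largest eigenvalue of A^T A))

||A||_2 = sigma_max(A) = sqrt(lambda_max(A^T A)). Form the symmetric matrix M = A^T A =
[[27, 36, -3],
 [36, 54, -11],
 [-3, -11, 9]].
Its characteristic polynomial (trace, sum of principal 2x2 minors, determinant of M give the coefficients) is
  p(λ) = det(λ I - M) = λ^3 - 90λ^2 + 761λ - 81.
No integer candidate from the rational root theorem (±divisors of 81) is a root, so the roots are irrational. The cubic discriminant is Δ = 2791521049 > 0, so there are three distinct real roots. p(0) = -81 and p(1) = 591 have opposite signs, so a root lies in (0, 1); Newton's method refines it to λ ≈ 0.1078. p(9) = 207 and p(10) = -471 have opposite signs, so a root lies in (9, 10); Newton's method refines it to λ ≈ 9.3253. p(80) = -3201 and p(81) = 2511 have opposite signs, so a root lies in (80, 81); Newton's method refines it to λ ≈ 80.5669. Check (Vieta): the three roots sum to 90, matching tr M = 90.
So the eigenvalues of A^T A are ≈ 0.1078, 9.3253, 80.5669 (all ≥ 0, as they must be for A^T A). The largest is λ_max ≈ 80.5669, hence ||A||_2 = sqrt(λ_max) ≈ 8.9759.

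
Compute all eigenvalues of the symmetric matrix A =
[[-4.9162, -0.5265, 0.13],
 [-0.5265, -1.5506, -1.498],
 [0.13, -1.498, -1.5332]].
sigma(A) ≈ {-5, -3, 0}

A is real symmetric, so its spectrum consists of real eigenvalues. Expanding the characteristic polynomial of the displayed matrix gives
  det(λ I - A) = p(λ) = λ^3 + (8)λ^2 + (15)λ + (0).
Solving p(λ) = 0 yields eigenvalues ≈ -5, -3, 0. (A is shown rounded to 4 decimals, so these recover the underlying integer eigenvalues to within that precision.)
Verification: the trace of A = -8 equals the sum of eigenvalues -8, and det(A) ≈ 0.0006 matches the eigenvalue product 0.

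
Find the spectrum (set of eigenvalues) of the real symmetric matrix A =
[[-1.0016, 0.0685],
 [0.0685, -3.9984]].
sigma(A) ≈ {-4, -1}

A is real symmetric, so its spectrum consists of real eigenvalues. Expanding the characteristic polynomial of the displayed matrix gives
  det(λ I - A) = p(λ) = λ^2 + (5)λ + (4).
Solving p(λ) = 0 yields eigenvalues ≈ -4, -1. (A is shown rounded to 4 decimals, so these recover the underlying integer eigenvalues to within that precision.)
Verification: the trace of A = -5 equals the sum of eigenvalues -5, and det(A) ≈ 4.0001 matches the eigenvalue product 4.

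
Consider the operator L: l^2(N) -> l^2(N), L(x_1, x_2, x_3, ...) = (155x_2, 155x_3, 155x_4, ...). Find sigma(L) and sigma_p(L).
sigma(L) = closed disk {z in C : |z| ≤ 155}; sigma_p(L) = open disk {z in C : |z| < 155}

Note L = 155·V where V is the unit left shift (V x)_k = x_{k+1}; so sigma(L) = 155·sigma(V) and ||L|| = 155||V||. ||L x||^2 = 24025sum_{k≥2} |x_k|^2 ≤ 24025||x||^2, with equality on {x : x_1 = 0}, so ||L|| = 155. For any lambda with |lambda| < 155, set r = lambda/155 (|r| < 1); the vector x = (1, r, r^2, ...) is in l^2 and satisfies L x = 155(r, r^2, ...) = lambda x, so lambda is an eigenvalue. On the boundary |lambda| = 155 the geometric series diverges, so no l^2 eigenvector exists, but these lambda lie in the approximate point spectrum. Hence sigma(L) is the closed disk of radius 155 and sigma_p(L) is the open disk.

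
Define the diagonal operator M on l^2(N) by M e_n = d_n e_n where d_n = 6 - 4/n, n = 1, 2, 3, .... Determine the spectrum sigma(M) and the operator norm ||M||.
sigma(M) = {6 - 4/n : n ≥ 1} ∪ {6}; ||M|| = 6

A bounded diagonal operator on l^2 with diagonal entries d_n has spectrum equal to the closure of {d_n : n ≥ 1}: every d_n is an eigenvalue (with eigenvector e_n), so {d_n} ⊂ sigma(M); the spectrum is closed, so its closure is too; and for lambda not in the closure, (M - lambda I) has bounded inverse (the diagonal entries 1/(d_n - lambda) are bounded). For our sequence d_n = 6 - 4/n, n = 1, 2, 3, ...:
  - {d_n} = {6 - 4/n : n ≥ 1}; the only limit point is 6
  - closure = {6 - 4/n : n ≥ 1} ∪ {6}
For the norm: a diagonal operator has ||M|| = sup_n |d_n|. Here d_n = 6 - 4/n increases monotonically from d_1 = 2 toward 6, with all terms in [2, 6); so sup_n |d_n| = 6 (the supremum is the limit, not attained). So ||M|| = 6.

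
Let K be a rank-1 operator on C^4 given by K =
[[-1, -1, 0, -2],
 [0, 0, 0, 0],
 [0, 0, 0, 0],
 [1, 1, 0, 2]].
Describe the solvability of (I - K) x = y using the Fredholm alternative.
(I - K) is singular (det(I - K) = 0, i.e. 1 ∈ sigma(K)). (I - K) x = y is solvable iff y ⊥ ker((I - K)^*) = span{(-1, -1, 0, -2)}, i.e. iff -y_1 - y_2 - 2y_4 = 0. When solvable, the solutions are x = y + c·(1, 0, 0, -1), c arbitrary (ker(I - K) = span{(1, 0, 0, -1)}, dimension 1).

K has rank 1, so it is an outer product K = u v^T: every row of K is a multiple of one row vector. Reading off the entries, u = (1, 0, 0, -1) and v = (-1, -1, 0, -2) (row i of K equals u_i·v^T). A rank-one matrix u v^T satisfies K u = u (v·u) and kills the (3)-dimensional subspace v^⊥, so its characteristic polynomial is lambda^3 (lambda - v·u) with v·u = tr K = 1. Hence the eigenvalues of I - K are 1 (multiplicity 3) and 1 - (1) = 0, so det(I - K) = 0. (Direct check: I - K =
[[2, 1, 0, 2],
 [0, 1, 0, 0],
 [0, 0, 1, 0],
 [-1, -1, 0, -1]]
has determinant 0.) So 1 is an eigenvalue of K and (I - K) is not invertible. The finite-dimensional Fredholm alternative says: either (I - K) is invertible, or ker(I - K) ≠ {0} and then range(I - K) = ker((I - K)^*)^⊥, with dim ker(I - K) = dim ker((I - K)^*). We are in the second case, so we need both kernels. Kernel of I - K: (I - K) u = u - u (v·u) = u - u = 0, so ker(I - K) = span{u} = span{(1, 0, 0, -1)} (it is exactly 1-dimensional because rank(I - K) = 3). Kernel of the adjoint: K is real, so (I - K)^* = I - K^T = I - v u^T, and (I - v u^T) v = v - v (u·v) = 0; hence ker((I - K)^*) = span{v} = span{(-1, -1, 0, -2)}. Therefore (I - K) x = y is solvable iff <y, v> = 0, i.e. iff -y_1 - y_2 - 2y_4 = 0. When this holds, K y = u (v·y) = 0, so (I - K) y = y and x = y is a particular solution; the full solution set is the line x = y + c·u = y + c·(1, 0, 0, -1), c ∈ C.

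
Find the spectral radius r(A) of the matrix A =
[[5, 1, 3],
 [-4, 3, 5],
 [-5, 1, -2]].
r(A) ≈ 5.3275

The eigenvalues of A are the roots of its characteristic polynomial. With M = A (coefficients from the trace, the sum of principal 2x2 minors, and det A):
  p(λ) = det(λ I - M) = λ^3 - 6λ^2 + 13λ + 55.
No integer candidate from the rational root theorem (±divisors of 55) is a root, so the roots are irrational. The cubic discriminant is Δ = -114079 < 0, so there is one real root and a complex-conjugate pair. p(-2) = -3 and p(-1) = 35 have opposite signs, so a root lies in (-2, -1); Newton's method refines it to λ ≈ -1.9378. Dividing out (λ - (-1.9378)) leaves approximately λ^2 - 7.9378λ + 28.3822. For λ^2 - 7.9378λ + 28.3822 the discriminant is -50.5196. It is negative, so the remaining roots are the complex-conjugate pair λ ≈ 3.9689 ± 3.5539i. Their product equals the constant term, so |λ|^2 ≈ 28.3822 and |λ| ≈ 5.3275.
Thus the eigenvalues (to 4 decimals) are -1.9378 (modulus 1.9378); 3.9689 ± 3.5539i (modulus 5.3275). The spectral radius is the largest modulus: r(A) ≈ 5.3275. (Cross-check: r(A) ≤ ||A||_2 ≈ 8.2829; equality holds whenever A is normal, though it can also hold for some non-normal A.)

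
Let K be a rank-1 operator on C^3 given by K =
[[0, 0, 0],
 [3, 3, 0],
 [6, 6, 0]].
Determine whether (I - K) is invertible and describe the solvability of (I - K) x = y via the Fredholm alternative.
(I - K) is invertible (det(I - K) = -2 ≠ 0), so for every y in C^3 the equation (I - K) x = y has a unique solution.

K has rank 1, so it is an outer product K = u v^T: every row of K is a multiple of one row vector. Reading off the entries, u = (0, 1, 2) and v = (3, 3, 0) (row i of K equals u_i·v^T). A rank-one matrix u v^T satisfies K u = u (v·u) and kills the (2)-dimensional subspace v^⊥, so its characteristic polynomial is lambda^2 (lambda - v·u) with v·u = tr K = 3. Hence the eigenvalues of I - K are 1 (multiplicity 2) and 1 - (3) = -2, so det(I - K) = -2. (Direct check: I - K =
[[1, 0, 0],
 [-3, -2, 0],
 [-6, -6, 1]]
has determinant -2.) The finite-dimensional Fredholm alternative says: either (I - K) is invertible, or ker(I - K) ≠ {0} and then range(I - K) = ker((I - K)^*)^⊥, with dim ker(I - K) = dim ker((I - K)^*). Since det(I - K) ≠ 0, 1 is not an eigenvalue of K and ker(I - K) = {0}, so we are in the first case: for every y there is a unique x = (I - K)^(-1) y. Explicitly, by the Sherman–Morrison formula, (I - u v^T)^(-1) = I + u v^T/(1 - v·u), i.e. (I - K)^(-1) = I + K/(-2).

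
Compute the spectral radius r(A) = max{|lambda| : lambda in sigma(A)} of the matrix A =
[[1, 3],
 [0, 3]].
r(A) = 3

The eigenvalues of A are the roots of its characteristic polynomial. With M = A (coefficients from the trace and determinant):
  p(λ) = det(λ I - M) = λ^2 - 4λ + 3.
For λ^2 - 4λ + 3 the discriminant is 4. It is a perfect square (2^2), so the roots are rational: λ = (4 ± 2)/2 = 3, 1.
Thus the eigenvalues (to 4 decimals) are 3 (modulus 3); 1 (modulus 1). The spectral radius is the largest modulus: r(A) = 3. (Cross-check: r(A) ≤ ||A||_2 ≈ 4.3028; equality holds whenever A is normal, though it can also hold for some non-normal A.)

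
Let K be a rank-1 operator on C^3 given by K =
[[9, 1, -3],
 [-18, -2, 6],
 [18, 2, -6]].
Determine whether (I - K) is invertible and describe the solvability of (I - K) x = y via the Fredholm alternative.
(I - K) is singular (det(I - K) = 0, i.e. 1 ∈ sigma(K)). (I - K) x = y is solvable iff y ⊥ ker((I - K)^*) = span{(9, 1, -3)}, i.e. iff 9y_1 + y_2 - 3y_3 = 0. When solvable, the solutions are x = y + c·(1, -2, 2), c arbitrary (ker(I - K) = span{(1, -2, 2)}, dimension 1).

K has rank 1, so it is an outer product K = u v^T: every row of K is a multiple of one row vector. Reading off the entries, u = (1, -2, 2) and v = (9, 1, -3) (row i of K equals u_i·v^T). A rank-one matrix u v^T satisfies K u = u (v·u) and kills the (2)-dimensional subspace v^⊥, so its characteristic polynomial is lambda^2 (lambda - v·u) with v·u = tr K = 1. Hence the eigenvalues of I - K are 1 (multiplicity 2) and 1 - (1) = 0, so det(I - K) = 0. (Direct check: I - K =
[[-8, -1, 3],
 [18, 3, -6],
 [-18, -2, 7]]
has determinant 0.) So 1 is an eigenvalue of K and (I - K) is not invertible. The finite-dimensional Fredholm alternative says: either (I - K) is invertible, or ker(I - K) ≠ {0} and then range(I - K) = ker((I - K)^*)^⊥, with dim ker(I - K) = dim ker((I - K)^*). We are in the second case, so we need both kernels. Kernel of I - K: (I - K) u = u - u (v·u) = u - u = 0, so ker(I - K) = span{u} = span{(1, -2, 2)} (it is exactly 1-dimensional because rank(I - K) = 2). Kernel of the adjoint: K is real, so (I - K)^* = I - K^T = I - v u^T, and (I - v u^T) v = v - v (u·v) = 0; hence ker((I - K)^*) = span{v} = span{(9, 1, -3)}. Therefore (I - K) x = y is solvable iff <y, v> = 0, i.e. iff 9y_1 + y_2 - 3y_3 = 0. When this holds, K y = u (v·y) = 0, so (I - K) y = y and x = y is a particular solution; the full solution set is the line x = y + c·u = y + c·(1, -2, 2), c ∈ C.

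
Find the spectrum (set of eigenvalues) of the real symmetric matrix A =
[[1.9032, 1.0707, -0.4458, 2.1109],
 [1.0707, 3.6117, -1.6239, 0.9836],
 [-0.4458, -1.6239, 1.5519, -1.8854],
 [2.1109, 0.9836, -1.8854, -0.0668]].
sigma(A) ≈ {-2, 1, 2, 6}

A is real symmetric, so its spectrum consists of real eigenvalues. Expanding the characteristic polynomial of the displayed matrix gives
  det(λ I - A) = p(λ) = λ^4 + (-7)λ^3 + (2)λ^2 + (28)λ + (-24).
Solving p(λ) = 0 yields eigenvalues ≈ -2, 1, 2, 6. (A is shown rounded to 4 decimals, so these recover the underlying integer eigenvalues to within that precision.)
Verification: the trace of A = 7 equals the sum of eigenvalues 7, and det(A) ≈ -24.0009 matches the eigenvalue product -24.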